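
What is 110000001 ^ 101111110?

XOR: 1 when bits differ
  110000001
^ 101111110
-----------
  011111111
Decimal: 385 ^ 382 = 255



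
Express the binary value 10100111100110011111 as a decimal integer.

Sum of powers of 2 for each 1-bit:
2^0 + 2^1 + 2^2 + 2^3 + 2^4 + 2^7 + 2^8 + 2^11 + 2^12 + 2^13 + 2^14 + 2^17 + 2^19
= 1 + 2 + 4 + 8 + 16 + 128 + 256 + 2048 + 4096 + 8192 + 16384 + 131072 + 524288
= 686495



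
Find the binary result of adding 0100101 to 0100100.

Add column by column from the right: bit + bit + carry-in; write the sum mod 2, carry 1 when the sum is 2 or 3.
carry:  1001000
        0100101
+       0100100
---------------
       01001001
(the carry out of the leftmost column, 0, becomes the leading bit)
Decimal check:
  0100101 = 32 + 4 + 1 = 37
  0100100 = 32 + 4 = 36
  37 + 36 = 73, and 01001001 = 64 + 8 + 1 = 73 ✓



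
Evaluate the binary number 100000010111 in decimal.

Sum of powers of 2 for each 1-bit:
2^0 + 2^1 + 2^2 + 2^4 + 2^11
= 1 + 2 + 4 + 16 + 2048
= 2071



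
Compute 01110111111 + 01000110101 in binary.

Add column by column from the right: bit + bit + carry-in; write the sum mod 2, carry 1 when the sum is 2 or 3.
carry:  10001111110
        01110111111
+       01000110101
-------------------
       010111110100
(the carry out of the leftmost column, 0, becomes the leading bit)
Decimal check:
  01110111111 = 512 + 256 + 128 + 32 + 16 + 8 + 4 + 2 + 1 = 959
  01000110101 = 512 + 32 + 16 + 4 + 1 = 565
  959 + 565 = 1524, and 010111110100 = 1024 + 256 + 128 + 64 + 32 + 16 + 4 = 1524 ✓



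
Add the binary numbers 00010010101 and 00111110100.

Add column by column from the right: bit + bit + carry-in; write the sum mod 2, carry 1 when the sum is 2 or 3.
carry:  01111101000
        00010010101
+       00111110100
-------------------
       001010001001
(the carry out of the leftmost column, 0, becomes the leading bit)
Decimal check:
  00010010101 = 128 + 16 + 4 + 1 = 149
  00111110100 = 256 + 128 + 64 + 32 + 16 + 4 = 500
  149 + 500 = 649, and 001010001001 = 512 + 128 + 8 + 1 = 649 ✓



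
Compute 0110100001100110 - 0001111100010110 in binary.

Method 1 - Direct subtraction (column by column from the right: bit − bit − borrow-in; if negative, add 2 and borrow 1 from the next column):
borrow: 0011111000100000
        0110100001100110
-       0001111100010110
------------------------
        0100100101010000

Method 2 - Add two's complement:
Two's complement of 0001111100010110: invert → 1110000011101001, add 1 → 1110000011101010
  0110100001100110
+ 1110000011101010
------------------
 10100100101010000  (end carry out of the top bit = 1)
Discarding the end carry: 0100100101010000
Decimal check:
  0110100001100110 = 16384 + 8192 + 2048 + 64 + 32 + 4 + 2 = 26726
  0001111100010110 = 4096 + 2048 + 1024 + 512 + 256 + 16 + 4 + 2 = 7958
  26726 - 7958 = 18768, and 0100100101010000 = 16384 + 2048 + 256 + 64 + 16 = 18768 ✓



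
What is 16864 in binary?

Using repeated division by 2:
16864 ÷ 2 = 8432 remainder 0
8432 ÷ 2 = 4216 remainder 0
4216 ÷ 2 = 2108 remainder 0
2108 ÷ 2 = 1054 remainder 0
1054 ÷ 2 = 527 remainder 0
527 ÷ 2 = 263 remainder 1
263 ÷ 2 = 131 remainder 1
131 ÷ 2 = 65 remainder 1
65 ÷ 2 = 32 remainder 1
32 ÷ 2 = 16 remainder 0
16 ÷ 2 = 8 remainder 0
8 ÷ 2 = 4 remainder 0
4 ÷ 2 = 2 remainder 0
2 ÷ 2 = 1 remainder 0
1 ÷ 2 = 0 remainder 1
Reading remainders bottom to top: 100000111100000



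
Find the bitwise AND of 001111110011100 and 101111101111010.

AND: 1 only when both bits are 1
  001111110011100
& 101111101111010
-----------------
  001111100011000
Decimal: 8092 & 24442 = 7960



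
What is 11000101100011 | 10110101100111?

OR: 1 when either bit is 1
  11000101100011
| 10110101100111
----------------
  11110101100111
Decimal: 12643 | 11623 = 15719



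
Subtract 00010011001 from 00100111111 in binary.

Method 1 - Direct subtraction (column by column from the right: bit − bit − borrow-in; if negative, add 2 and borrow 1 from the next column):
borrow: 00100000000
        00100111111
-       00010011001
-------------------
        00010100110

Method 2 - Add two's complement:
Two's complement of 00010011001: invert → 11101100110, add 1 → 11101100111
  00100111111
+ 11101100111
-------------
 100010100110  (end carry out of the top bit = 1)
Discarding the end carry: 00010100110
Decimal check:
  00100111111 = 256 + 32 + 16 + 8 + 4 + 2 + 1 = 319
  00010011001 = 128 + 16 + 8 + 1 = 153
  319 - 153 = 166, and 00010100110 = 128 + 32 + 4 + 2 = 166 ✓



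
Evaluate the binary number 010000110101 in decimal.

Sum of powers of 2 for each 1-bit:
2^0 + 2^2 + 2^4 + 2^5 + 2^10
= 1 + 4 + 16 + 32 + 1024
= 1077



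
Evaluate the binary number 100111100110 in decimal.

Sum of powers of 2 for each 1-bit:
2^1 + 2^2 + 2^5 + 2^6 + 2^7 + 2^8 + 2^11
= 2 + 4 + 32 + 64 + 128 + 256 + 2048
= 2534



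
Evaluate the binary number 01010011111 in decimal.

Sum of powers of 2 for each 1-bit:
2^0 + 2^1 + 2^2 + 2^3 + 2^4 + 2^7 + 2^9
= 1 + 2 + 4 + 8 + 16 + 128 + 512
= 671



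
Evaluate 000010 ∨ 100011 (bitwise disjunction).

OR: 1 when either bit is 1
  000010
| 100011
--------
  100011
Decimal: 2 | 35 = 35



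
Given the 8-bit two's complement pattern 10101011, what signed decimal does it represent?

Binary: 10101011
Sign bit: 1 (negative)
Invert: 01010100
Add 1:  01010101
Magnitude: 01010101 = 64 + 16 + 4 + 1 = 85
Value: -85



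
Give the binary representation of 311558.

Using repeated division by 2:
311558 ÷ 2 = 155779 remainder 0
155779 ÷ 2 = 77889 remainder 1
77889 ÷ 2 = 38944 remainder 1
38944 ÷ 2 = 19472 remainder 0
19472 ÷ 2 = 9736 remainder 0
9736 ÷ 2 = 4868 remainder 0
4868 ÷ 2 = 2434 remainder 0
2434 ÷ 2 = 1217 remainder 0
1217 ÷ 2 = 608 remainder 1
608 ÷ 2 = 304 remainder 0
304 ÷ 2 = 152 remainder 0
152 ÷ 2 = 76 remainder 0
76 ÷ 2 = 38 remainder 0
38 ÷ 2 = 19 remainder 0
19 ÷ 2 = 9 remainder 1
9 ÷ 2 = 4 remainder 1
4 ÷ 2 = 2 remainder 0
2 ÷ 2 = 1 remainder 0
1 ÷ 2 = 0 remainder 1
Reading remainders bottom to top: 1001100000100000110



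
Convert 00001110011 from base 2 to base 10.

Sum of powers of 2 for each 1-bit:
2^0 + 2^1 + 2^4 + 2^5 + 2^6
= 1 + 2 + 16 + 32 + 64
= 115



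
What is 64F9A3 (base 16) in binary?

Convert each hex digit to 4 bits:
  6 = 0110
  4 = 0100
  F = 1111
  9 = 1001
  A = 1010
  3 = 0011
Concatenate: 011001001111100110100011



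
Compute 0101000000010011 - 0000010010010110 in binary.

Method 1 - Direct subtraction (column by column from the right: bit − bit − borrow-in; if negative, add 2 and borrow 1 from the next column):
borrow: 0001111111111000
        0101000000010011
-       0000010010010110
------------------------
        0100101101111101

Method 2 - Add two's complement:
Two's complement of 0000010010010110: invert → 1111101101101001, add 1 → 1111101101101010
  0101000000010011
+ 1111101101101010
------------------
 10100101101111101  (end carry out of the top bit = 1)
Discarding the end carry: 0100101101111101
Decimal check:
  0101000000010011 = 16384 + 4096 + 16 + 2 + 1 = 20499
  0000010010010110 = 1024 + 128 + 16 + 4 + 2 = 1174
  20499 - 1174 = 19325, and 0100101101111101 = 16384 + 2048 + 512 + 256 + 64 + 32 + 16 + 8 + 4 + 1 = 19325 ✓



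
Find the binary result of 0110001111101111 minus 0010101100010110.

Method 1 - Direct subtraction (column by column from the right: bit − bit − borrow-in; if negative, add 2 and borrow 1 from the next column):
borrow: 0111000000100000
        0110001111101111
-       0010101100010110
------------------------
        0011100011011001

Method 2 - Add two's complement:
Two's complement of 0010101100010110: invert → 1101010011101001, add 1 → 1101010011101010
  0110001111101111
+ 1101010011101010
------------------
 10011100011011001  (end carry out of the top bit = 1)
Discarding the end carry: 0011100011011001
Decimal check:
  0110001111101111 = 16384 + 8192 + 512 + 256 + 128 + 64 + 32 + 8 + 4 + 2 + 1 = 25583
  0010101100010110 = 8192 + 2048 + 512 + 256 + 16 + 4 + 2 = 11030
  25583 - 11030 = 14553, and 0011100011011001 = 8192 + 4096 + 2048 + 128 + 64 + 16 + 8 + 1 = 14553 ✓



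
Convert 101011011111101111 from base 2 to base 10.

Sum of powers of 2 for each 1-bit:
2^0 + 2^1 + 2^2 + 2^3 + 2^5 + 2^6 + 2^7 + 2^8 + 2^9 + 2^10 + 2^12 + 2^13 + 2^15 + 2^17
= 1 + 2 + 4 + 8 + 32 + 64 + 128 + 256 + 512 + 1024 + 4096 + 8192 + 32768 + 131072
= 178159



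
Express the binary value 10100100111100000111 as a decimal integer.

Sum of powers of 2 for each 1-bit:
2^0 + 2^1 + 2^2 + 2^8 + 2^9 + 2^10 + 2^11 + 2^14 + 2^17 + 2^19
= 1 + 2 + 4 + 256 + 512 + 1024 + 2048 + 16384 + 131072 + 524288
= 675591



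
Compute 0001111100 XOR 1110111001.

XOR: 1 when bits differ
  0001111100
^ 1110111001
------------
  1111000101
Decimal: 124 ^ 953 = 965



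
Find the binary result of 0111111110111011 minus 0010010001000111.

Method 1 - Direct subtraction (column by column from the right: bit − bit − borrow-in; if negative, add 2 and borrow 1 from the next column):
borrow: 0000000010001000
        0111111110111011
-       0010010001000111
------------------------
        0101101101110100

Method 2 - Add two's complement:
Two's complement of 0010010001000111: invert → 1101101110111000, add 1 → 1101101110111001
  0111111110111011
+ 1101101110111001
------------------
 10101101101110100  (end carry out of the top bit = 1)
Discarding the end carry: 0101101101110100
Decimal check:
  0111111110111011 = 16384 + 8192 + 4096 + 2048 + 1024 + 512 + 256 + 128 + 32 + 16 + 8 + 2 + 1 = 32699
  0010010001000111 = 8192 + 1024 + 64 + 4 + 2 + 1 = 9287
  32699 - 9287 = 23412, and 0101101101110100 = 16384 + 4096 + 2048 + 512 + 256 + 64 + 32 + 16 + 4 = 23412 ✓



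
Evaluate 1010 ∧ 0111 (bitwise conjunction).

AND: 1 only when both bits are 1
  1010
& 0111
------
  0010
Decimal: 10 & 7 = 2



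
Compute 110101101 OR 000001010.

OR: 1 when either bit is 1
  110101101
| 000001010
-----------
  110101111
Decimal: 429 | 10 = 431



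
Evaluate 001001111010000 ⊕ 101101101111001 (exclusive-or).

XOR: 1 when bits differ
  001001111010000
^ 101101101111001
-----------------
  100100010101001
Decimal: 5072 ^ 23417 = 18601



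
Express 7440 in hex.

Using repeated division by 16 (digits 10–15 are A–F):
7440 ÷ 16 = 465 remainder 0
465 ÷ 16 = 29 remainder 1
29 ÷ 16 = 1 remainder 13 (D)
1 ÷ 16 = 0 remainder 1
Reading remainders bottom to top: 1D10



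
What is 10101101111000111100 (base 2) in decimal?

Sum of powers of 2 for each 1-bit:
2^2 + 2^3 + 2^4 + 2^5 + 2^9 + 2^10 + 2^11 + 2^12 + 2^14 + 2^15 + 2^17 + 2^19
= 4 + 8 + 16 + 32 + 512 + 1024 + 2048 + 4096 + 16384 + 32768 + 131072 + 524288
= 712252



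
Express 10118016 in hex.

Using repeated division by 16 (digits 10–15 are A–F):
10118016 ÷ 16 = 632376 remainder 0
632376 ÷ 16 = 39523 remainder 8
39523 ÷ 16 = 2470 remainder 3
2470 ÷ 16 = 154 remainder 6
154 ÷ 16 = 9 remainder 10 (A)
9 ÷ 16 = 0 remainder 9
Reading remainders bottom to top: 9A6380



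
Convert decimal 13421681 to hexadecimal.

Using repeated division by 16 (digits 10–15 are A–F):
13421681 ÷ 16 = 838855 remainder 1
838855 ÷ 16 = 52428 remainder 7
52428 ÷ 16 = 3276 remainder 12 (C)
3276 ÷ 16 = 204 remainder 12 (C)
204 ÷ 16 = 12 remainder 12 (C)
12 ÷ 16 = 0 remainder 12 (C)
Reading remainders bottom to top: CCCC71



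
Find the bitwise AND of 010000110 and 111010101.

AND: 1 only when both bits are 1
  010000110
& 111010101
-----------
  010000100
Decimal: 134 & 469 = 132



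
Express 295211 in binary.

Using repeated division by 2:
295211 ÷ 2 = 147605 remainder 1
147605 ÷ 2 = 73802 remainder 1
73802 ÷ 2 = 36901 remainder 0
36901 ÷ 2 = 18450 remainder 1
18450 ÷ 2 = 9225 remainder 0
9225 ÷ 2 = 4612 remainder 1
4612 ÷ 2 = 2306 remainder 0
2306 ÷ 2 = 1153 remainder 0
1153 ÷ 2 = 576 remainder 1
576 ÷ 2 = 288 remainder 0
288 ÷ 2 = 144 remainder 0
144 ÷ 2 = 72 remainder 0
72 ÷ 2 = 36 remainder 0
36 ÷ 2 = 18 remainder 0
18 ÷ 2 = 9 remainder 0
9 ÷ 2 = 4 remainder 1
4 ÷ 2 = 2 remainder 0
2 ÷ 2 = 1 remainder 0
1 ÷ 2 = 0 remainder 1
Reading remainders bottom to top: 1001000000100101011



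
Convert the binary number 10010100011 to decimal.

Sum of powers of 2 for each 1-bit:
2^0 + 2^1 + 2^5 + 2^7 + 2^10
= 1 + 2 + 32 + 128 + 1024
= 1187



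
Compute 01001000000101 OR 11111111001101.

OR: 1 when either bit is 1
  01001000000101
| 11111111001101
----------------
  11111111001101
Decimal: 4613 | 16333 = 16333



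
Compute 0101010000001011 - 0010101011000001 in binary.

Method 1 - Direct subtraction (column by column from the right: bit − bit − borrow-in; if negative, add 2 and borrow 1 from the next column):
borrow: 0101011110000000
        0101010000001011
-       0010101011000001
------------------------
        0010100101001010

Method 2 - Add two's complement:
Two's complement of 0010101011000001: invert → 1101010100111110, add 1 → 1101010100111111
  0101010000001011
+ 1101010100111111
------------------
 10010100101001010  (end carry out of the top bit = 1)
Discarding the end carry: 0010100101001010
Decimal check:
  0101010000001011 = 16384 + 4096 + 1024 + 8 + 2 + 1 = 21515
  0010101011000001 = 8192 + 2048 + 512 + 128 + 64 + 1 = 10945
  21515 - 10945 = 10570, and 0010100101001010 = 8192 + 2048 + 256 + 64 + 8 + 2 = 10570 ✓



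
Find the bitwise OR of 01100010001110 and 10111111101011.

OR: 1 when either bit is 1
  01100010001110
| 10111111101011
----------------
  11111111101111
Decimal: 6286 | 12267 = 16367



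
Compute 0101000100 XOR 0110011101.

XOR: 1 when bits differ
  0101000100
^ 0110011101
------------
  0011011001
Decimal: 324 ^ 413 = 217



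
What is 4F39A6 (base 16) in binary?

Convert each hex digit to 4 bits:
  4 = 0100
  F = 1111
  3 = 0011
  9 = 1001
  A = 1010
  6 = 0110
Concatenate: 010011110011100110100110



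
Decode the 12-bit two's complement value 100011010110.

Binary: 100011010110
Sign bit: 1 (negative)
Invert: 011100101001
Add 1:  011100101010
Magnitude: 011100101010 = 1024 + 512 + 256 + 32 + 8 + 2 = 1834
Value: -1834



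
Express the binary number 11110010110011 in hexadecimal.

Group into 4-bit nibbles from right:
  0011 = 3
  1100 = C
  1011 = B
  0011 = 3
Result: 3CB3



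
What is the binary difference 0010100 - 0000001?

Method 1 - Direct subtraction (column by column from the right: bit − bit − borrow-in; if negative, add 2 and borrow 1 from the next column):
borrow: 0000110
        0010100
-       0000001
---------------
        0010011

Method 2 - Add two's complement:
Two's complement of 0000001: invert → 1111110, add 1 → 1111111
  0010100
+ 1111111
---------
 10010011  (end carry out of the top bit = 1)
Discarding the end carry: 0010011
Decimal check:
  0010100 = 16 + 4 = 20
  0000001 = 1
  20 - 1 = 19, and 0010011 = 16 + 2 + 1 = 19 ✓



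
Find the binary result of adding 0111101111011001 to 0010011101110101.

Add column by column from the right: bit + bit + carry-in; write the sum mod 2, carry 1 when the sum is 2 or 3.
carry:  1111111111100010
        0111101111011001
+       0010011101110101
------------------------
       01010001101001110
(the carry out of the leftmost column, 0, becomes the leading bit)
Decimal check:
  0111101111011001 = 16384 + 8192 + 4096 + 2048 + 512 + 256 + 128 + 64 + 16 + 8 + 1 = 31705
  0010011101110101 = 8192 + 1024 + 512 + 256 + 64 + 32 + 16 + 4 + 1 = 10101
  31705 + 10101 = 41806, and 01010001101001110 = 32768 + 8192 + 512 + 256 + 64 + 8 + 4 + 2 = 41806 ✓



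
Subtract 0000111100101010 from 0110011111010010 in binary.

Method 1 - Direct subtraction (column by column from the right: bit − bit − borrow-in; if negative, add 2 and borrow 1 from the next column):
borrow: 0011000001010000
        0110011111010010
-       0000111100101010
------------------------
        0101100010101000

Method 2 - Add two's complement:
Two's complement of 0000111100101010: invert → 1111000011010101, add 1 → 1111000011010110
  0110011111010010
+ 1111000011010110
------------------
 10101100010101000  (end carry out of the top bit = 1)
Discarding the end carry: 0101100010101000
Decimal check:
  0110011111010010 = 16384 + 8192 + 1024 + 512 + 256 + 128 + 64 + 16 + 2 = 26578
  0000111100101010 = 2048 + 1024 + 512 + 256 + 32 + 8 + 2 = 3882
  26578 - 3882 = 22696, and 0101100010101000 = 16384 + 4096 + 2048 + 128 + 32 + 8 = 22696 ✓



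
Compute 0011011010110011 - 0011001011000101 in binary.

Method 1 - Direct subtraction (column by column from the right: bit − bit − borrow-in; if negative, add 2 and borrow 1 from the next column):
borrow: 0000011110011000
        0011011010110011
-       0011001011000101
------------------------
        0000001111101110

Method 2 - Add two's complement:
Two's complement of 0011001011000101: invert → 1100110100111010, add 1 → 1100110100111011
  0011011010110011
+ 1100110100111011
------------------
 10000001111101110  (end carry out of the top bit = 1)
Discarding the end carry: 0000001111101110
Decimal check:
  0011011010110011 = 8192 + 4096 + 1024 + 512 + 128 + 32 + 16 + 2 + 1 = 14003
  0011001011000101 = 8192 + 4096 + 512 + 128 + 64 + 4 + 1 = 12997
  14003 - 12997 = 1006, and 0000001111101110 = 512 + 256 + 128 + 64 + 32 + 8 + 4 + 2 = 1006 ✓



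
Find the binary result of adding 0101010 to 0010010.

Add column by column from the right: bit + bit + carry-in; write the sum mod 2, carry 1 when the sum is 2 or 3.
carry:  0000100
        0101010
+       0010010
---------------
       00111100
(the carry out of the leftmost column, 0, becomes the leading bit)
Decimal check:
  0101010 = 32 + 8 + 2 = 42
  0010010 = 16 + 2 = 18
  42 + 18 = 60, and 00111100 = 32 + 16 + 8 + 4 = 60 ✓



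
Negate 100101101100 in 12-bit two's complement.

Original (sign bit 1, negative): 100101101100
Step 1 - Invert all bits: 011010010011
Step 2 - Add 1: 011010010100
Verification: 100101101100 + 011010010100 = 1000000000000; discarding the end carry (carry out of the top bit) leaves the 12-bit value 000000000000, as required for x + (-x)



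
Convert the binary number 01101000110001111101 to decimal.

Sum of powers of 2 for each 1-bit:
2^0 + 2^2 + 2^3 + 2^4 + 2^5 + 2^6 + 2^10 + 2^11 + 2^15 + 2^17 + 2^18
= 1 + 4 + 8 + 16 + 32 + 64 + 1024 + 2048 + 32768 + 131072 + 262144
= 429181



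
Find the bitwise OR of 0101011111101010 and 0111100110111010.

OR: 1 when either bit is 1
  0101011111101010
| 0111100110111010
------------------
  0111111111111010
Decimal: 22506 | 31162 = 32762



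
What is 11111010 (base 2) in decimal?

Sum of powers of 2 for each 1-bit:
2^1 + 2^3 + 2^4 + 2^5 + 2^6 + 2^7
= 2 + 8 + 16 + 32 + 64 + 128
= 250



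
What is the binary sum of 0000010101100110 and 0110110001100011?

Add column by column from the right: bit + bit + carry-in; write the sum mod 2, carry 1 when the sum is 2 or 3.
carry:  0001100011001100
        0000010101100110
+       0110110001100011
------------------------
       00111000111001001
(the carry out of the leftmost column, 0, becomes the leading bit)
Decimal check:
  0000010101100110 = 1024 + 256 + 64 + 32 + 4 + 2 = 1382
  0110110001100011 = 16384 + 8192 + 2048 + 1024 + 64 + 32 + 2 + 1 = 27747
  1382 + 27747 = 29129, and 00111000111001001 = 16384 + 8192 + 4096 + 256 + 128 + 64 + 8 + 1 = 29129 ✓



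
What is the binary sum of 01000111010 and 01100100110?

Add column by column from the right: bit + bit + carry-in; write the sum mod 2, carry 1 when the sum is 2 or 3.
carry:  10001111100
        01000111010
+       01100100110
-------------------
       010101100000
(the carry out of the leftmost column, 0, becomes the leading bit)
Decimal check:
  01000111010 = 512 + 32 + 16 + 8 + 2 = 570
  01100100110 = 512 + 256 + 32 + 4 + 2 = 806
  570 + 806 = 1376, and 010101100000 = 1024 + 256 + 64 + 32 = 1376 ✓



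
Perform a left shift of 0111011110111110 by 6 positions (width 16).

Original: 0111011110111110 (decimal 30654)
Shift left by 6 positions
Append 6 zeros on the right and drop the 6 high bits that overflow the 16-bit width
Result: 1110111110000000 (decimal 61312)
Equivalent: 30654 << 6 = 30654 × 2^6 = 1961856, truncated to 16 bits = 61312



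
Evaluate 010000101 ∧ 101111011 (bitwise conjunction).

AND: 1 only when both bits are 1
  010000101
& 101111011
-----------
  000000001
Decimal: 133 & 379 = 1



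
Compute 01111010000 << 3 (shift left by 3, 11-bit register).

Original: 01111010000 (decimal 976)
Shift left by 3 positions
Append 3 zeros on the right and drop the 3 high bits that overflow the 11-bit width
Result: 11010000000 (decimal 1664)
Equivalent: 976 << 3 = 976 × 2^3 = 7808, truncated to 11 bits = 1664



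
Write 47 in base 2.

Using repeated division by 2:
47 ÷ 2 = 23 remainder 1
23 ÷ 2 = 11 remainder 1
11 ÷ 2 = 5 remainder 1
5 ÷ 2 = 2 remainder 1
2 ÷ 2 = 1 remainder 0
1 ÷ 2 = 0 remainder 1
Reading remainders bottom to top: 101111



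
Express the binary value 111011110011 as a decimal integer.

Sum of powers of 2 for each 1-bit:
2^0 + 2^1 + 2^4 + 2^5 + 2^6 + 2^7 + 2^9 + 2^10 + 2^11
= 1 + 2 + 16 + 32 + 64 + 128 + 512 + 1024 + 2048
= 3827



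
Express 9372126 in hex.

Using repeated division by 16 (digits 10–15 are A–F):
9372126 ÷ 16 = 585757 remainder 14 (E)
585757 ÷ 16 = 36609 remainder 13 (D)
36609 ÷ 16 = 2288 remainder 1
2288 ÷ 16 = 143 remainder 0
143 ÷ 16 = 8 remainder 15 (F)
8 ÷ 16 = 0 remainder 8
Reading remainders bottom to top: 8F01DE



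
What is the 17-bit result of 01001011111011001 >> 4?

Original: 01001011111011001 (decimal 38873)
Shift right by 4 positions
Drop the 4 low bits; fill with zeros on the left
Result: 00000100101111101 (decimal 2429)
Equivalent: 38873 >> 4 = 38873 ÷ 2^4 = 2429



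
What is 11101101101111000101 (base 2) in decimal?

Sum of powers of 2 for each 1-bit:
2^0 + 2^2 + 2^6 + 2^7 + 2^8 + 2^9 + 2^11 + 2^12 + 2^14 + 2^15 + 2^17 + 2^18 + 2^19
= 1 + 4 + 64 + 128 + 256 + 512 + 2048 + 4096 + 16384 + 32768 + 131072 + 262144 + 524288
= 973765



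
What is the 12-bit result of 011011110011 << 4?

Original: 011011110011 (decimal 1779)
Shift left by 4 positions
Append 4 zeros on the right and drop the 4 high bits that overflow the 12-bit width
Result: 111100110000 (decimal 3888)
Equivalent: 1779 << 4 = 1779 × 2^4 = 28464, truncated to 12 bits = 3888



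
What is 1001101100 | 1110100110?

OR: 1 when either bit is 1
  1001101100
| 1110100110
------------
  1111101110
Decimal: 620 | 934 = 1006



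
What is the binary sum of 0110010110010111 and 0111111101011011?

Add column by column from the right: bit + bit + carry-in; write the sum mod 2, carry 1 when the sum is 2 or 3.
carry:  1111111000111110
        0110010110010111
+       0111111101011011
------------------------
       01110010011110010
(the carry out of the leftmost column, 0, becomes the leading bit)
Decimal check:
  0110010110010111 = 16384 + 8192 + 1024 + 256 + 128 + 16 + 4 + 2 + 1 = 26007
  0111111101011011 = 16384 + 8192 + 4096 + 2048 + 1024 + 512 + 256 + 64 + 16 + 8 + 2 + 1 = 32603
  26007 + 32603 = 58610, and 01110010011110010 = 32768 + 16384 + 8192 + 1024 + 128 + 64 + 32 + 16 + 2 = 58610 ✓



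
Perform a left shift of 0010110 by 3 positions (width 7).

Original: 0010110 (decimal 22)
Shift left by 3 positions
Append 3 zeros on the right and drop the 3 high bits that overflow the 7-bit width
Result: 0110000 (decimal 48)
Equivalent: 22 << 3 = 22 × 2^3 = 176, truncated to 7 bits = 48



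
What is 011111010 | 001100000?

OR: 1 when either bit is 1
  011111010
| 001100000
-----------
  011111010
Decimal: 250 | 96 = 250



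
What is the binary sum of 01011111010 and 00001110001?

Add column by column from the right: bit + bit + carry-in; write the sum mod 2, carry 1 when the sum is 2 or 3.
carry:  00111100000
        01011111010
+       00001110001
-------------------
       001101101011
(the carry out of the leftmost column, 0, becomes the leading bit)
Decimal check:
  01011111010 = 512 + 128 + 64 + 32 + 16 + 8 + 2 = 762
  00001110001 = 64 + 32 + 16 + 1 = 113
  762 + 113 = 875, and 001101101011 = 512 + 256 + 64 + 32 + 8 + 2 + 1 = 875 ✓



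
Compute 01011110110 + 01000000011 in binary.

Add column by column from the right: bit + bit + carry-in; write the sum mod 2, carry 1 when the sum is 2 or 3.
carry:  10000001100
        01011110110
+       01000000011
-------------------
       010011111001
(the carry out of the leftmost column, 0, becomes the leading bit)
Decimal check:
  01011110110 = 512 + 128 + 64 + 32 + 16 + 4 + 2 = 758
  01000000011 = 512 + 2 + 1 = 515
  758 + 515 = 1273, and 010011111001 = 1024 + 128 + 64 + 32 + 16 + 8 + 1 = 1273 ✓



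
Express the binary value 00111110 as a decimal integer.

Sum of powers of 2 for each 1-bit:
2^1 + 2^2 + 2^3 + 2^4 + 2^5
= 2 + 4 + 8 + 16 + 32
= 62



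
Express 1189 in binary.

Using repeated division by 2:
1189 ÷ 2 = 594 remainder 1
594 ÷ 2 = 297 remainder 0
297 ÷ 2 = 148 remainder 1
148 ÷ 2 = 74 remainder 0
74 ÷ 2 = 37 remainder 0
37 ÷ 2 = 18 remainder 1
18 ÷ 2 = 9 remainder 0
9 ÷ 2 = 4 remainder 1
4 ÷ 2 = 2 remainder 0
2 ÷ 2 = 1 remainder 0
1 ÷ 2 = 0 remainder 1
Reading remainders bottom to top: 10010100101



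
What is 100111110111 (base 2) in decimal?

Sum of powers of 2 for each 1-bit:
2^0 + 2^1 + 2^2 + 2^4 + 2^5 + 2^6 + 2^7 + 2^8 + 2^11
= 1 + 2 + 4 + 16 + 32 + 64 + 128 + 256 + 2048
= 2551



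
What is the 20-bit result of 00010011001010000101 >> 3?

Original: 00010011001010000101 (decimal 78469)
Shift right by 3 positions
Drop the 3 low bits; fill with zeros on the left
Result: 00000010011001010000 (decimal 9808)
Equivalent: 78469 >> 3 = 78469 ÷ 2^3 = 9808



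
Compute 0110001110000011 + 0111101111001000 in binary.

Add column by column from the right: bit + bit + carry-in; write the sum mod 2, carry 1 when the sum is 2 or 3.
carry:  1100011100000000
        0110001110000011
+       0111101111001000
------------------------
       01101111101001011
(the carry out of the leftmost column, 0, becomes the leading bit)
Decimal check:
  0110001110000011 = 16384 + 8192 + 512 + 256 + 128 + 2 + 1 = 25475
  0111101111001000 = 16384 + 8192 + 4096 + 2048 + 512 + 256 + 128 + 64 + 8 = 31688
  25475 + 31688 = 57163, and 01101111101001011 = 32768 + 16384 + 4096 + 2048 + 1024 + 512 + 256 + 64 + 8 + 2 + 1 = 57163 ✓



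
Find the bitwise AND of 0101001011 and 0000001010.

AND: 1 only when both bits are 1
  0101001011
& 0000001010
------------
  0000001010
Decimal: 331 & 10 = 10



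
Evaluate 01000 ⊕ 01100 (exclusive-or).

XOR: 1 when bits differ
  01000
^ 01100
-------
  00100
Decimal: 8 ^ 12 = 4



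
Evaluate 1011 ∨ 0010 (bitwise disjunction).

OR: 1 when either bit is 1
  1011
| 0010
------
  1011
Decimal: 11 | 2 = 11



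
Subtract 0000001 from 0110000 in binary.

Method 1 - Direct subtraction (column by column from the right: bit − bit − borrow-in; if negative, add 2 and borrow 1 from the next column):
borrow: 0011110
        0110000
-       0000001
---------------
        0101111

Method 2 - Add two's complement:
Two's complement of 0000001: invert → 1111110, add 1 → 1111111
  0110000
+ 1111111
---------
 10101111  (end carry out of the top bit = 1)
Discarding the end carry: 0101111
Decimal check:
  0110000 = 32 + 16 = 48
  0000001 = 1
  48 - 1 = 47, and 0101111 = 32 + 8 + 4 + 2 + 1 = 47 ✓



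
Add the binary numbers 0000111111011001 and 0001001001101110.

Add column by column from the right: bit + bit + carry-in; write the sum mod 2, carry 1 when the sum is 2 or 3.
carry:  0011111111110000
        0000111111011001
+       0001001001101110
------------------------
       00010001001000111
(the carry out of the leftmost column, 0, becomes the leading bit)
Decimal check:
  0000111111011001 = 2048 + 1024 + 512 + 256 + 128 + 64 + 16 + 8 + 1 = 4057
  0001001001101110 = 4096 + 512 + 64 + 32 + 8 + 4 + 2 = 4718
  4057 + 4718 = 8775, and 00010001001000111 = 8192 + 512 + 64 + 4 + 2 + 1 = 8775 ✓



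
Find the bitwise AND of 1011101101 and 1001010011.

AND: 1 only when both bits are 1
  1011101101
& 1001010011
------------
  1001000001
Decimal: 749 & 595 = 577



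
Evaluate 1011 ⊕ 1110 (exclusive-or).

XOR: 1 when bits differ
  1011
^ 1110
------
  0101
Decimal: 11 ^ 14 = 5



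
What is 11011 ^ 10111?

XOR: 1 when bits differ
  11011
^ 10111
-------
  01100
Decimal: 27 ^ 23 = 12



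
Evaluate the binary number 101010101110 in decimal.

Sum of powers of 2 for each 1-bit:
2^1 + 2^2 + 2^3 + 2^5 + 2^7 + 2^9 + 2^11
= 2 + 4 + 8 + 32 + 128 + 512 + 2048
= 2734



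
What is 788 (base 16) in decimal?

Expand by place value (powers of 16):
788 = 7 × 16^2 + 8 × 16^1 + 8 × 16^0
= 7 × 256 + 8 × 16 + 8 × 1
= 1792 + 128 + 8
= 1928



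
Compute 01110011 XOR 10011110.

XOR: 1 when bits differ
  01110011
^ 10011110
----------
  11101101
Decimal: 115 ^ 158 = 237



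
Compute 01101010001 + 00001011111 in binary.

Add column by column from the right: bit + bit + carry-in; write the sum mod 2, carry 1 when the sum is 2 or 3.
carry:  00010111110
        01101010001
+       00001011111
-------------------
       001110110000
(the carry out of the leftmost column, 0, becomes the leading bit)
Decimal check:
  01101010001 = 512 + 256 + 64 + 16 + 1 = 849
  00001011111 = 64 + 16 + 8 + 4 + 2 + 1 = 95
  849 + 95 = 944, and 001110110000 = 512 + 256 + 128 + 32 + 16 = 944 ✓



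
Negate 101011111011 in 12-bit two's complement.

Original (sign bit 1, negative): 101011111011
Step 1 - Invert all bits: 010100000100
Step 2 - Add 1: 010100000101
Verification: 101011111011 + 010100000101 = 1000000000000; discarding the end carry (carry out of the top bit) leaves the 12-bit value 000000000000, as required for x + (-x)



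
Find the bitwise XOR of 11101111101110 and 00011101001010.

XOR: 1 when bits differ
  11101111101110
^ 00011101001010
----------------
  11110010100100
Decimal: 15342 ^ 1866 = 15524



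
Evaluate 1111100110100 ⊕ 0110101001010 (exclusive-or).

XOR: 1 when bits differ
  1111100110100
^ 0110101001010
---------------
  1001001111110
Decimal: 7988 ^ 3402 = 4734



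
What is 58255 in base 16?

Using repeated division by 16 (digits 10–15 are A–F):
58255 ÷ 16 = 3640 remainder 15 (F)
3640 ÷ 16 = 227 remainder 8
227 ÷ 16 = 14 remainder 3
14 ÷ 16 = 0 remainder 14 (E)
Reading remainders bottom to top: E38F



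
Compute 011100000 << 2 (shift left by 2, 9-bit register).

Original: 011100000 (decimal 224)
Shift left by 2 positions
Append 2 zeros on the right and drop the 2 high bits that overflow the 9-bit width
Result: 110000000 (decimal 384)
Equivalent: 224 << 2 = 224 × 2^2 = 896, truncated to 9 bits = 384



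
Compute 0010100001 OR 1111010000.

OR: 1 when either bit is 1
  0010100001
| 1111010000
------------
  1111110001
Decimal: 161 | 976 = 1009



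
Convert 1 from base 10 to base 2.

Using repeated division by 2:
1 ÷ 2 = 0 remainder 1
Reading remainders bottom to top: 1



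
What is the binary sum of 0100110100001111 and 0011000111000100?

Add column by column from the right: bit + bit + carry-in; write the sum mod 2, carry 1 when the sum is 2 or 3.
carry:  0000001000011000
        0100110100001111
+       0011000111000100
------------------------
       00111111011010011
(the carry out of the leftmost column, 0, becomes the leading bit)
Decimal check:
  0100110100001111 = 16384 + 2048 + 1024 + 256 + 8 + 4 + 2 + 1 = 19727
  0011000111000100 = 8192 + 4096 + 256 + 128 + 64 + 4 = 12740
  19727 + 12740 = 32467, and 00111111011010011 = 16384 + 8192 + 4096 + 2048 + 1024 + 512 + 128 + 64 + 16 + 2 + 1 = 32467 ✓



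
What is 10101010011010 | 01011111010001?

OR: 1 when either bit is 1
  10101010011010
| 01011111010001
----------------
  11111111011011
Decimal: 10906 | 6097 = 16347



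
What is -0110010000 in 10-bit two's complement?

Original: 0110010000
Step 1 - Invert all bits: 1001101111
Step 2 - Add 1: 1001110000
Verification: 0110010000 + 1001110000 = 10000000000; discarding the end carry (carry out of the top bit) leaves the 10-bit value 0000000000, as required for x + (-x)



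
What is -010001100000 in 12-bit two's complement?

Original: 010001100000
Step 1 - Invert all bits: 101110011111
Step 2 - Add 1: 101110100000
Verification: 010001100000 + 101110100000 = 1000000000000; discarding the end carry (carry out of the top bit) leaves the 12-bit value 000000000000, as required for x + (-x)



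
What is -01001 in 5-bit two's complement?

Original: 01001
Step 1 - Invert all bits: 10110
Step 2 - Add 1: 10111
Verification: 01001 + 10111 = 100000; discarding the end carry (carry out of the top bit) leaves the 5-bit value 00000, as required for x + (-x)



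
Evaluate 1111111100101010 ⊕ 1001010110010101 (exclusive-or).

XOR: 1 when bits differ
  1111111100101010
^ 1001010110010101
------------------
  0110101010111111
Decimal: 65322 ^ 38293 = 27327



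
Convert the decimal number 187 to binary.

Using repeated division by 2:
187 ÷ 2 = 93 remainder 1
93 ÷ 2 = 46 remainder 1
46 ÷ 2 = 23 remainder 0
23 ÷ 2 = 11 remainder 1
11 ÷ 2 = 5 remainder 1
5 ÷ 2 = 2 remainder 1
2 ÷ 2 = 1 remainder 0
1 ÷ 2 = 0 remainder 1
Reading remainders bottom to top: 10111011



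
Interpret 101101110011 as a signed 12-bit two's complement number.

Binary: 101101110011
Sign bit: 1 (negative)
Invert: 010010001100
Add 1:  010010001101
Magnitude: 010010001101 = 1024 + 128 + 8 + 4 + 1 = 1165
Value: -1165



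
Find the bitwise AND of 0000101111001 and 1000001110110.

AND: 1 only when both bits are 1
  0000101111001
& 1000001110110
---------------
  0000001110000
Decimal: 377 & 4214 = 112



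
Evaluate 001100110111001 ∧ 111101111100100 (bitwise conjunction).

AND: 1 only when both bits are 1
  001100110111001
& 111101111100100
-----------------
  001100110100000
Decimal: 6585 & 31716 = 6560



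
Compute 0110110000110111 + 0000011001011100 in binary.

Add column by column from the right: bit + bit + carry-in; write the sum mod 2, carry 1 when the sum is 2 or 3.
carry:  0001100011111000
        0110110000110111
+       0000011001011100
------------------------
       00111001010010011
(the carry out of the leftmost column, 0, becomes the leading bit)
Decimal check:
  0110110000110111 = 16384 + 8192 + 2048 + 1024 + 32 + 16 + 4 + 2 + 1 = 27703
  0000011001011100 = 1024 + 512 + 64 + 16 + 8 + 4 = 1628
  27703 + 1628 = 29331, and 00111001010010011 = 16384 + 8192 + 4096 + 512 + 128 + 16 + 2 + 1 = 29331 ✓



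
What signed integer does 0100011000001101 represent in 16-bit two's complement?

Binary: 0100011000001101
Sign bit: 0 (non-negative)
Read directly as an unsigned value:
0100011000001101 = 16384 + 1024 + 512 + 8 + 4 + 1 = 17933
Value: 17933



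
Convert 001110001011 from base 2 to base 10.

Sum of powers of 2 for each 1-bit:
2^0 + 2^1 + 2^3 + 2^7 + 2^8 + 2^9
= 1 + 2 + 8 + 128 + 256 + 512
= 907



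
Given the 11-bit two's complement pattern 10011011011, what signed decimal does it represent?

Binary: 10011011011
Sign bit: 1 (negative)
Invert: 01100100100
Add 1:  01100100101
Magnitude: 01100100101 = 512 + 256 + 32 + 4 + 1 = 805
Value: -805



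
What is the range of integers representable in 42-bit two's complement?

For 42-bit two's complement:
Minimum: -2^41 = -2199023255552
Maximum: 2^41 - 1 = 2199023255551



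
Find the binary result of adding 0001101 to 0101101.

Add column by column from the right: bit + bit + carry-in; write the sum mod 2, carry 1 when the sum is 2 or 3.
carry:  0011010
        0001101
+       0101101
---------------
       00111010
(the carry out of the leftmost column, 0, becomes the leading bit)
Decimal check:
  0001101 = 8 + 4 + 1 = 13
  0101101 = 32 + 8 + 4 + 1 = 45
  13 + 45 = 58, and 00111010 = 32 + 16 + 8 + 2 = 58 ✓



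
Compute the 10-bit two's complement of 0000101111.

Original: 0000101111
Step 1 - Invert all bits: 1111010000
Step 2 - Add 1: 1111010001
Verification: 0000101111 + 1111010001 = 10000000000; discarding the end carry (carry out of the top bit) leaves the 10-bit value 0000000000, as required for x + (-x)



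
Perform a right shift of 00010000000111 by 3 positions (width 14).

Original: 00010000000111 (decimal 1031)
Shift right by 3 positions
Drop the 3 low bits; fill with zeros on the left
Result: 00000010000000 (decimal 128)
Equivalent: 1031 >> 3 = 1031 ÷ 2^3 = 128



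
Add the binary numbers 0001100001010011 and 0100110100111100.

Add column by column from the right: bit + bit + carry-in; write the sum mod 2, carry 1 when the sum is 2 or 3.
carry:  0011000011100000
        0001100001010011
+       0100110100111100
------------------------
       00110010110001111
(the carry out of the leftmost column, 0, becomes the leading bit)
Decimal check:
  0001100001010011 = 4096 + 2048 + 64 + 16 + 2 + 1 = 6227
  0100110100111100 = 16384 + 2048 + 1024 + 256 + 32 + 16 + 8 + 4 = 19772
  6227 + 19772 = 25999, and 00110010110001111 = 16384 + 8192 + 1024 + 256 + 128 + 8 + 4 + 2 + 1 = 25999 ✓



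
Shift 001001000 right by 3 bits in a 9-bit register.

Original: 001001000 (decimal 72)
Shift right by 3 positions
Drop the 3 low bits; fill with zeros on the left
Result: 000001001 (decimal 9)
Equivalent: 72 >> 3 = 72 ÷ 2^3 = 9



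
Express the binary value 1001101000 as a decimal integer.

Sum of powers of 2 for each 1-bit:
2^3 + 2^5 + 2^6 + 2^9
= 8 + 32 + 64 + 512
= 616



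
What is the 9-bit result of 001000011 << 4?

Original: 001000011 (decimal 67)
Shift left by 4 positions
Append 4 zeros on the right and drop the 4 high bits that overflow the 9-bit width
Result: 000110000 (decimal 48)
Equivalent: 67 << 4 = 67 × 2^4 = 1072, truncated to 9 bits = 48



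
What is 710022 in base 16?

Using repeated division by 16 (digits 10–15 are A–F):
710022 ÷ 16 = 44376 remainder 6
44376 ÷ 16 = 2773 remainder 8
2773 ÷ 16 = 173 remainder 5
173 ÷ 16 = 10 remainder 13 (D)
10 ÷ 16 = 0 remainder 10 (A)
Reading remainders bottom to top: AD586



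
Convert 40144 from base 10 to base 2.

Using repeated division by 2:
40144 ÷ 2 = 20072 remainder 0
20072 ÷ 2 = 10036 remainder 0
10036 ÷ 2 = 5018 remainder 0
5018 ÷ 2 = 2509 remainder 0
2509 ÷ 2 = 1254 remainder 1
1254 ÷ 2 = 627 remainder 0
627 ÷ 2 = 313 remainder 1
313 ÷ 2 = 156 remainder 1
156 ÷ 2 = 78 remainder 0
78 ÷ 2 = 39 remainder 0
39 ÷ 2 = 19 remainder 1
19 ÷ 2 = 9 remainder 1
9 ÷ 2 = 4 remainder 1
4 ÷ 2 = 2 remainder 0
2 ÷ 2 = 1 remainder 0
1 ÷ 2 = 0 remainder 1
Reading remainders bottom to top: 1001110011010000



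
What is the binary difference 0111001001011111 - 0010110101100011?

Method 1 - Direct subtraction (column by column from the right: bit − bit − borrow-in; if negative, add 2 and borrow 1 from the next column):
borrow: 0001101111000000
        0111001001011111
-       0010110101100011
------------------------
        0100010011111100

Method 2 - Add two's complement:
Two's complement of 0010110101100011: invert → 1101001010011100, add 1 → 1101001010011101
  0111001001011111
+ 1101001010011101
------------------
 10100010011111100  (end carry out of the top bit = 1)
Discarding the end carry: 0100010011111100
Decimal check:
  0111001001011111 = 16384 + 8192 + 4096 + 512 + 64 + 16 + 8 + 4 + 2 + 1 = 29279
  0010110101100011 = 8192 + 2048 + 1024 + 256 + 64 + 32 + 2 + 1 = 11619
  29279 - 11619 = 17660, and 0100010011111100 = 16384 + 1024 + 128 + 64 + 32 + 16 + 8 + 4 = 17660 ✓



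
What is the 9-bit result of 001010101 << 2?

Original: 001010101 (decimal 85)
Shift left by 2 positions
Append 2 zeros on the right
Result: 101010100 (decimal 340)
Equivalent: 85 << 2 = 85 × 2^2 = 340



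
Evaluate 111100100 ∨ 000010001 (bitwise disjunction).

OR: 1 when either bit is 1
  111100100
| 000010001
-----------
  111110101
Decimal: 484 | 17 = 501

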